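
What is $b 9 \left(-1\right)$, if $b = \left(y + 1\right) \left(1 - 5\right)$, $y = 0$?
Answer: $36$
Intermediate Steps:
$b = -4$ ($b = \left(0 + 1\right) \left(1 - 5\right) = 1 \left(-4\right) = -4$)
$b 9 \left(-1\right) = \left(-4\right) 9 \left(-1\right) = \left(-36\right) \left(-1\right) = 36$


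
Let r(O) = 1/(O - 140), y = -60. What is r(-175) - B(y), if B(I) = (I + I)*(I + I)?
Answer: -4536001/315 ≈ -14400.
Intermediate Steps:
r(O) = 1/(-140 + O)
B(I) = 4*I² (B(I) = (2*I)*(2*I) = 4*I²)
r(-175) - B(y) = 1/(-140 - 175) - 4*(-60)² = 1/(-315) - 4*3600 = -1/315 - 1*14400 = -1/315 - 14400 = -4536001/315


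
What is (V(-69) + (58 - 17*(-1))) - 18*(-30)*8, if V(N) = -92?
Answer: 4303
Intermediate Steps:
(V(-69) + (58 - 17*(-1))) - 18*(-30)*8 = (-92 + (58 - 17*(-1))) - 18*(-30)*8 = (-92 + (58 + 17)) + 540*8 = (-92 + 75) + 4320 = -17 + 4320 = 4303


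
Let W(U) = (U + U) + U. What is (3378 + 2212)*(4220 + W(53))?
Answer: 24478610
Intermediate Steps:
W(U) = 3*U (W(U) = 2*U + U = 3*U)
(3378 + 2212)*(4220 + W(53)) = (3378 + 2212)*(4220 + 3*53) = 5590*(4220 + 159) = 5590*4379 = 24478610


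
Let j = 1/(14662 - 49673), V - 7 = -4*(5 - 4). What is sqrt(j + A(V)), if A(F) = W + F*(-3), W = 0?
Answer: 10*I*sqrt(110319661)/35011 ≈ 3.0*I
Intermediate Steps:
V = 3 (V = 7 - 4*(5 - 4) = 7 - 4*1 = 7 - 4 = 3)
A(F) = -3*F (A(F) = 0 + F*(-3) = 0 - 3*F = -3*F)
j = -1/35011 (j = 1/(-35011) = -1/35011 ≈ -2.8562e-5)
sqrt(j + A(V)) = sqrt(-1/35011 - 3*3) = sqrt(-1/35011 - 9) = sqrt(-315100/35011) = 10*I*sqrt(110319661)/35011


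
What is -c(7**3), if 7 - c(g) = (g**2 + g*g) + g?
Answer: 235634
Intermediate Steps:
c(g) = 7 - g - 2*g**2 (c(g) = 7 - ((g**2 + g*g) + g) = 7 - ((g**2 + g**2) + g) = 7 - (2*g**2 + g) = 7 - (g + 2*g**2) = 7 + (-g - 2*g**2) = 7 - g - 2*g**2)
-c(7**3) = -(7 - 1*7**3 - 2*(7**3)**2) = -(7 - 1*343 - 2*343**2) = -(7 - 343 - 2*117649) = -(7 - 343 - 235298) = -1*(-235634) = 235634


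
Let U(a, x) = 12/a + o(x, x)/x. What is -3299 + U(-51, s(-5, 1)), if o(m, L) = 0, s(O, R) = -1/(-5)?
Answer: -56087/17 ≈ -3299.2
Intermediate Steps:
s(O, R) = 1/5 (s(O, R) = -1*(-1/5) = 1/5)
U(a, x) = 12/a (U(a, x) = 12/a + 0/x = 12/a + 0 = 12/a)
-3299 + U(-51, s(-5, 1)) = -3299 + 12/(-51) = -3299 + 12*(-1/51) = -3299 - 4/17 = -56087/17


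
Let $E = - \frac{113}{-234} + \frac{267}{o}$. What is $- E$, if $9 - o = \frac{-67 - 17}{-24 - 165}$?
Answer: $- \frac{571003}{18018} \approx -31.691$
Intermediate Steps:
$o = \frac{77}{9}$ ($o = 9 - \frac{-67 - 17}{-24 - 165} = 9 - - \frac{84}{-189} = 9 - \left(-84\right) \left(- \frac{1}{189}\right) = 9 - \frac{4}{9} = \frac{77}{9} \approx 8.5556$)
$E = \frac{571003}{18018}$ ($E = - \frac{113}{-234} + \frac{267}{\frac{77}{9}} = \left(-113\right) \left(- \frac{1}{234}\right) + 267 \cdot \frac{9}{77} = \frac{113}{234} + \frac{2403}{77} = \frac{571003}{18018} \approx 31.691$)
$- E = \left(-1\right) \frac{571003}{18018} = - \frac{571003}{18018}$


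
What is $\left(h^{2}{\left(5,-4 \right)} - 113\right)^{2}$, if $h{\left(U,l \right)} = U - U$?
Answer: $12769$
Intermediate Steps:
$h{\left(U,l \right)} = 0$
$\left(h^{2}{\left(5,-4 \right)} - 113\right)^{2} = \left(0^{2} - 113\right)^{2} = \left(0 - 113\right)^{2} = \left(-113\right)^{2} = 12769$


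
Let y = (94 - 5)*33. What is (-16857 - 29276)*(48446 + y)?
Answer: -2370451939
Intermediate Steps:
y = 2937 (y = 89*33 = 2937)
(-16857 - 29276)*(48446 + y) = (-16857 - 29276)*(48446 + 2937) = -46133*51383 = -2370451939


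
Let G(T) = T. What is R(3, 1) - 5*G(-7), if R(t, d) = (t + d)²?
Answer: 51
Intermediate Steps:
R(t, d) = (d + t)²
R(3, 1) - 5*G(-7) = (1 + 3)² - 5*(-7) = 4² + 35 = 16 + 35 = 51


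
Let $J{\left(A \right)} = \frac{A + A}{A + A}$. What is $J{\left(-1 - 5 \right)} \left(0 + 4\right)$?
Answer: $4$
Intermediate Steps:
$J{\left(A \right)} = 1$ ($J{\left(A \right)} = \frac{2 A}{2 A} = 2 A \frac{1}{2 A} = 1$)
$J{\left(-1 - 5 \right)} \left(0 + 4\right) = 1 \left(0 + 4\right) = 1 \cdot 4 = 4$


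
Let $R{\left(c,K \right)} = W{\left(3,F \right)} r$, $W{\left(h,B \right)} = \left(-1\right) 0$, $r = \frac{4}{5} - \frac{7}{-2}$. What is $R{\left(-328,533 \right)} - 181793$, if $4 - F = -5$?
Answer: $-181793$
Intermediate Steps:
$F = 9$ ($F = 4 - -5 = 4 + 5 = 9$)
$r = \frac{43}{10}$ ($r = 4 \cdot \frac{1}{5} - - \frac{7}{2} = \frac{4}{5} + \frac{7}{2} = \frac{43}{10} \approx 4.3$)
$W{\left(h,B \right)} = 0$
$R{\left(c,K \right)} = 0$ ($R{\left(c,K \right)} = 0 \cdot \frac{43}{10} = 0$)
$R{\left(-328,533 \right)} - 181793 = 0 - 181793 = -181793$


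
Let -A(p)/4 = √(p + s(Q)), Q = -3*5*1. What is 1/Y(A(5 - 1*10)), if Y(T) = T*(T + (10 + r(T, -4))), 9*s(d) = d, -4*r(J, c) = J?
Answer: -3/640 + I*√15/640 ≈ -0.0046875 + 0.0060515*I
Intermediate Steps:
Q = -15 (Q = -15*1 = -15)
r(J, c) = -J/4
s(d) = d/9
A(p) = -4*√(-5/3 + p) (A(p) = -4*√(p + (⅑)*(-15)) = -4*√(p - 5/3) = -4*√(-5/3 + p))
Y(T) = T*(10 + 3*T/4) (Y(T) = T*(T + (10 - T/4)) = T*(10 + 3*T/4))
1/Y(A(5 - 1*10)) = 1/((-4*√(-15 + 9*(5 - 1*10))/3)*(40 + 3*(-4*√(-15 + 9*(5 - 1*10))/3))/4) = 1/((-4*√(-15 + 9*(5 - 10))/3)*(40 + 3*(-4*√(-15 + 9*(5 - 10))/3))/4) = 1/((-4*√(-15 + 9*(-5))/3)*(40 + 3*(-4*√(-15 + 9*(-5))/3))/4) = 1/((-4*√(-15 - 45)/3)*(40 + 3*(-4*√(-15 - 45)/3))/4) = 1/((-8*I*√15/3)*(40 + 3*(-8*I*√15/3))/4) = 1/((-8*I*√15/3)*(40 - 8*I*√15)/4) = 1/(-2*I*√15*(40 - 8*I*√15)/3) = I*√15/(10*(40 - 8*I*√15))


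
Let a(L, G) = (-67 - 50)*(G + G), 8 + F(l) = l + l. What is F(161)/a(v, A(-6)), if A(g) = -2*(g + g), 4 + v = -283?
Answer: -157/2808 ≈ -0.055912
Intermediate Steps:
v = -287 (v = -4 - 283 = -287)
A(g) = -4*g
F(l) = -8 + 2*l (F(l) = -8 + (l + l) = -8 + 2*l)
a(L, G) = -234*G
F(161)/a(v, A(-6)) = (-8 + 2*161)/((-(-936)*(-6))) = (-8 + 322)/((-234*24)) = 314/(-5616) = 314*(-1/5616) = -157/2808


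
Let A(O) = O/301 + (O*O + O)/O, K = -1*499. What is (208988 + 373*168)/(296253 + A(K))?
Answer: 20441813/22255439 ≈ 0.91851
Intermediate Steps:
K = -499
A(O) = O/301 + (O + O**2)/O (A(O) = O*(1/301) + (O**2 + O)/O = O/301 + (O + O**2)/O)
(208988 + 373*168)/(296253 + A(K)) = (208988 + 373*168)/(296253 + (1 + (302/301)*(-499))) = (208988 + 62664)/(296253 + (1 - 150698/301)) = 271652/(296253 - 150397/301) = 271652/(89021756/301) = 271652*(301/89021756) = 20441813/22255439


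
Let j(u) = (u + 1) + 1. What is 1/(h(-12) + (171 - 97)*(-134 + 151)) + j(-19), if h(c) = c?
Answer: -21181/1246 ≈ -16.999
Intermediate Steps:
j(u) = 2 + u (j(u) = (1 + u) + 1 = 2 + u)
1/(h(-12) + (171 - 97)*(-134 + 151)) + j(-19) = 1/(-12 + (171 - 97)*(-134 + 151)) + (2 - 19) = 1/(-12 + 74*17) - 17 = 1/(-12 + 1258) - 17 = 1/1246 - 17 = -21181/1246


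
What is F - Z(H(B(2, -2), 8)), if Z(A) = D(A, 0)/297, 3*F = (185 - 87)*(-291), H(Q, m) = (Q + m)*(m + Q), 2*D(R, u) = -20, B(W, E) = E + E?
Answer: -2823272/297 ≈ -9506.0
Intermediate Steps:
B(W, E) = 2*E
D(R, u) = -10 (D(R, u) = (½)*(-20) = -10)
H(Q, m) = (Q + m)² (H(Q, m) = (Q + m)*(Q + m) = (Q + m)²)
F = -9506 (F = ((185 - 87)*(-291))/3 = (98*(-291))/3 = (⅓)*(-28518) = -9506)
Z(A) = -10/297
F - Z(H(B(2, -2), 8)) = -9506 - 1*(-10/297) = -9506 + 10/297 = -2823272/297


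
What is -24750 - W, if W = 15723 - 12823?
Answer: -27650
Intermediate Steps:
W = 2900
-24750 - W = -24750 - 1*2900 = -24750 - 2900 = -27650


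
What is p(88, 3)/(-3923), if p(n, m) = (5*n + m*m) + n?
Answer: -537/3923 ≈ -0.13688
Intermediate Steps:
p(n, m) = m² + 6*n (p(n, m) = (5*n + m²) + n = (m² + 5*n) + n = m² + 6*n)
p(88, 3)/(-3923) = (3² + 6*88)/(-3923) = (9 + 528)*(-1/3923) = 537*(-1/3923) = -537/3923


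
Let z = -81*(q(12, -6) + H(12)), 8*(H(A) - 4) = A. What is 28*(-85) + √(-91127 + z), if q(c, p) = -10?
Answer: -2380 + 5*I*√14522/2 ≈ -2380.0 + 301.27*I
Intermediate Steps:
H(A) = 4 + A/8
z = 729/2 (z = -81*(-10 + (4 + (⅛)*12)) = -81*(-10 + (4 + 3/2)) = -81*(-10 + 11/2) = -81*(-9/2) = 729/2 ≈ 364.50)
28*(-85) + √(-91127 + z) = 28*(-85) + √(-91127 + 729/2) = -2380 + √(-181525/2) = -2380 + 5*I*√14522/2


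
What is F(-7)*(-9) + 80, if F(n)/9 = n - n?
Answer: 80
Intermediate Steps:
F(n) = 0 (F(n) = 9*(n - n) = 9*0 = 0)
F(-7)*(-9) + 80 = 0*(-9) + 80 = 0 + 80 = 80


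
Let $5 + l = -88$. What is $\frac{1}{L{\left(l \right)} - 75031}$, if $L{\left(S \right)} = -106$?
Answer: $- \frac{1}{75137} \approx -1.3309 \cdot 10^{-5}$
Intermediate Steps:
$l = -93$ ($l = -5 - 88 = -93$)
$\frac{1}{L{\left(l \right)} - 75031} = \frac{1}{-106 - 75031} = \frac{1}{-75137} = - \frac{1}{75137}$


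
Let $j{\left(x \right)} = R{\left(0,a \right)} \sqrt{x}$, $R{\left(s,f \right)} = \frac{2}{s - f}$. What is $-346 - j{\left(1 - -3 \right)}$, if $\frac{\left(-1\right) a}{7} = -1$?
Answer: $- \frac{2418}{7} \approx -345.43$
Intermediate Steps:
$a = 7$ ($a = \left(-7\right) \left(-1\right) = 7$)
$j{\left(x \right)} = - \frac{2 \sqrt{x}}{7}$ ($j{\left(x \right)} = \frac{2}{0 - 7} \sqrt{x} = \frac{2}{-7} \sqrt{x} = 2 \left(- \frac{1}{7}\right) \sqrt{x} = - \frac{2 \sqrt{x}}{7}$)
$-346 - j{\left(1 - -3 \right)} = -346 - - \frac{2 \sqrt{1 - -3}}{7} = -346 - - \frac{2 \sqrt{1 + 3}}{7} = -346 - - \frac{2 \sqrt{4}}{7} = -346 - \left(- \frac{2}{7}\right) 2 = -346 - - \frac{4}{7} = -346 + \frac{4}{7} = - \frac{2418}{7}$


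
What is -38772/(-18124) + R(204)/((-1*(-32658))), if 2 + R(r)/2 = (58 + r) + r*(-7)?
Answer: 152984789/73986699 ≈ 2.0677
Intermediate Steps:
R(r) = 112 - 12*r (R(r) = -4 + 2*((58 + r) + r*(-7)) = -4 + 2*((58 + r) - 7*r) = -4 + 2*(58 - 6*r) = -4 + (116 - 12*r) = 112 - 12*r)
-38772/(-18124) + R(204)/((-1*(-32658))) = -38772/(-18124) + (112 - 12*204)/((-1*(-32658))) = -38772*(-1/18124) + (112 - 2448)/32658 = 9693/4531 - 2336*1/32658 = 9693/4531 - 1168/16329 = 152984789/73986699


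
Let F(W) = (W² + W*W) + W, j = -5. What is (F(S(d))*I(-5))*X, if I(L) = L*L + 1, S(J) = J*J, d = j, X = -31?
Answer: -1027650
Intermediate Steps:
d = -5
S(J) = J²
F(W) = W + 2*W² (F(W) = (W² + W²) + W = 2*W² + W = W + 2*W²)
I(L) = 1 + L² (I(L) = L² + 1 = 1 + L²)
(F(S(d))*I(-5))*X = (((-5)²*(1 + 2*(-5)²))*(1 + (-5)²))*(-31) = ((25*(1 + 2*25))*(1 + 25))*(-31) = ((25*(1 + 50))*26)*(-31) = ((25*51)*26)*(-31) = (1275*26)*(-31) = 33150*(-31) = -1027650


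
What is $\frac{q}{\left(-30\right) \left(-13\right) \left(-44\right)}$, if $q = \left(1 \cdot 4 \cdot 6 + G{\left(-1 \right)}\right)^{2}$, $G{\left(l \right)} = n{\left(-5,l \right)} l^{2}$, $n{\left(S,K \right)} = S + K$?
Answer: $- \frac{27}{1430} \approx -0.018881$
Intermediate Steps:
$n{\left(S,K \right)} = K + S$
$G{\left(l \right)} = l^{2} \left(-5 + l\right)$ ($G{\left(l \right)} = \left(l - 5\right) l^{2} = \left(-5 + l\right) l^{2} = l^{2} \left(-5 + l\right)$)
$q = 324$ ($q = \left(1 \cdot 4 \cdot 6 + \left(-1\right)^{2} \left(-5 - 1\right)\right)^{2} = \left(4 \cdot 6 + 1 \left(-6\right)\right)^{2} = \left(24 - 6\right)^{2} = 18^{2} = 324$)
$\frac{q}{\left(-30\right) \left(-13\right) \left(-44\right)} = \frac{324}{\left(-30\right) \left(-13\right) \left(-44\right)} = \frac{324}{390 \left(-44\right)} = \frac{324}{-17160} = 324 \left(- \frac{1}{17160}\right) = - \frac{27}{1430}$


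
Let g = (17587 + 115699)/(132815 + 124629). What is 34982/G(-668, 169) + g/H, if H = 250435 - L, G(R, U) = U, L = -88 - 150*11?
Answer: 1135523179140359/5485775981114 ≈ 206.99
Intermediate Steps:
L = -1738 (L = -88 - 1650 = -1738)
g = 66643/128722 (g = 133286/257444 = 133286*(1/257444) = 66643/128722 ≈ 0.51773)
H = 252173 (H = 250435 - 1*(-1738) = 250435 + 1738 = 252173)
34982/G(-668, 169) + g/H = 34982/169 + (66643/128722)/252173 = 34982*(1/169) + (66643/128722)*(1/252173) = 34982/169 + 66643/32460212906 = 1135523179140359/5485775981114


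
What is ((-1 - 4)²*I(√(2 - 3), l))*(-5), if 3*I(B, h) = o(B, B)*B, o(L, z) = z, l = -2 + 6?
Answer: 125/3 ≈ 41.667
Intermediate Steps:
l = 4
I(B, h) = B²/3 (I(B, h) = (B*B)/3 = B²/3)
((-1 - 4)²*I(√(2 - 3), l))*(-5) = ((-1 - 4)²*((√(2 - 3))²/3))*(-5) = ((-5)²*((√(-1))²/3))*(-5) = (25*(I²/3))*(-5) = (25*((⅓)*(-1)))*(-5) = (25*(-⅓))*(-5) = -25/3*(-5) = 125/3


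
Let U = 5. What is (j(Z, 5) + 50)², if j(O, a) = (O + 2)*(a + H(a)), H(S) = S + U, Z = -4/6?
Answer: 4900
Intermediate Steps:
Z = -⅔ (Z = -4*⅙ = -⅔ ≈ -0.66667)
H(S) = 5 + S (H(S) = S + 5 = 5 + S)
j(O, a) = (2 + O)*(5 + 2*a) (j(O, a) = (O + 2)*(a + (5 + a)) = (2 + O)*(5 + 2*a))
(j(Z, 5) + 50)² = ((10 + 4*5 - ⅔*5 - 2*(5 + 5)/3) + 50)² = ((10 + 20 - 10/3 - ⅔*10) + 50)² = ((10 + 20 - 10/3 - 20/3) + 50)² = (20 + 50)² = 70² = 4900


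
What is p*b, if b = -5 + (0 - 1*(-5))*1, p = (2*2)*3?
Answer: 0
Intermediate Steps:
p = 12 (p = 4*3 = 12)
b = 0 (b = -5 + (0 + 5)*1 = -5 + 5*1 = -5 + 5 = 0)
p*b = 12*0 = 0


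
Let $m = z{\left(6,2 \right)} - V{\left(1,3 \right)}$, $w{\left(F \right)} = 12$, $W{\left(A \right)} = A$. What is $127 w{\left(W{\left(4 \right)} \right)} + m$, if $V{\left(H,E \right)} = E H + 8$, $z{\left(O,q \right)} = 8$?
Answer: $1521$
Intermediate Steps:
$V{\left(H,E \right)} = 8 + E H$
$m = -3$ ($m = 8 - \left(8 + 3 \cdot 1\right) = 8 - \left(8 + 3\right) = 8 - 11 = -3$)
$127 w{\left(W{\left(4 \right)} \right)} + m = 127 \cdot 12 - 3 = 1524 - 3 = 1521$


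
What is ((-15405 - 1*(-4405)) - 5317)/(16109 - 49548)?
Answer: 2331/4777 ≈ 0.48796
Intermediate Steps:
((-15405 - 1*(-4405)) - 5317)/(16109 - 49548) = ((-15405 + 4405) - 5317)/(-33439) = (-11000 - 5317)*(-1/33439) = -16317*(-1/33439) = 2331/4777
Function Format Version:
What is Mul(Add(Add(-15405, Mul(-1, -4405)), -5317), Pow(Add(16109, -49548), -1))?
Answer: Rational(2331, 4777) ≈ 0.48796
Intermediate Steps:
Mul(Add(Add(-15405, Mul(-1, -4405)), -5317), Pow(Add(16109, -49548), -1)) = Mul(Add(Add(-15405, 4405), -5317), Pow(-33439, -1)) = Mul(Add(-11000, -5317), Rational(-1, 33439)) = Mul(-16317, Rational(-1, 33439)) = Rational(2331, 4777)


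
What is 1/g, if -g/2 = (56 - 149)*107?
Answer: 1/19902 ≈ 5.0246e-5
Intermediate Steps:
g = 19902 (g = -2*(56 - 149)*107 = -(-186)*107 = -2*(-9951) = 19902)
1/g = 1/19902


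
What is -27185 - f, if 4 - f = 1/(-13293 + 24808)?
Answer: -313081334/11515 ≈ -27189.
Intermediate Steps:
f = 46059/11515 (f = 4 - 1/(-13293 + 24808) = 4 - 1/11515 = 46059/11515 ≈ 3.9999)
-27185 - f = -27185 - 1*46059/11515 = -27185 - 46059/11515 = -313081334/11515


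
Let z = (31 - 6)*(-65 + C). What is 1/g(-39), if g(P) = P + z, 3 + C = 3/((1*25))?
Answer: -1/1736 ≈ -0.00057604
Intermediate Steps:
C = -72/25 (C = -3 + 3/((1*25)) = -3 + 3/25 = -72/25 ≈ -2.8800)
z = -1697 (z = (31 - 6)*(-65 - 72/25) = 25*(-1697/25) = -1697)
g(P) = -1697 + P (g(P) = P - 1697 = -1697 + P)
1/g(-39) = 1/(-1697 - 39) = 1/(-1736) = -1/1736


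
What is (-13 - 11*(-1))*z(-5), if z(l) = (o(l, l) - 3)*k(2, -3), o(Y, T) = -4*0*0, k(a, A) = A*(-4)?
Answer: 72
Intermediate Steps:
k(a, A) = -4*A
o(Y, T) = 0 (o(Y, T) = 0*0 = 0)
z(l) = -36 (z(l) = (0 - 3)*(-4*(-3)) = -3*12 = -36)
(-13 - 11*(-1))*z(-5) = (-13 - 11*(-1))*(-36) = (-13 + 11)*(-36) = -2*(-36) = 72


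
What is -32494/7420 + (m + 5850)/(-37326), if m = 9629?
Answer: -23709379/4945695 ≈ -4.7939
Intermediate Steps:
-32494/7420 + (m + 5850)/(-37326) = -32494/7420 + (9629 + 5850)/(-37326) = -32494*1/7420 + 15479*(-1/37326) = -2321/530 - 15479/37326 = -23709379/4945695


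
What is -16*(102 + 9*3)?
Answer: -2064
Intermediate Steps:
-16*(102 + 9*3) = -16*(102 + 27) = -16*129 = -2064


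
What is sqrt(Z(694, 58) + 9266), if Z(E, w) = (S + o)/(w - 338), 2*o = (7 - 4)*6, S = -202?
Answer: 9*sqrt(2242310)/140 ≈ 96.264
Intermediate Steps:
o = 9 (o = ((7 - 4)*6)/2 = (3*6)/2 = (1/2)*18 = 9)
Z(E, w) = -193/(-338 + w) (Z(E, w) = (-202 + 9)/(w - 338) = -193/(-338 + w))
sqrt(Z(694, 58) + 9266) = sqrt(-193/(-338 + 58) + 9266) = sqrt(-193/(-280) + 9266) = sqrt(-193*(-1/280) + 9266) = sqrt(193/280 + 9266) = sqrt(2594673/280) = 9*sqrt(2242310)/140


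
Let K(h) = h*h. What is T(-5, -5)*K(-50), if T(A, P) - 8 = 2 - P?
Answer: 37500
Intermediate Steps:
K(h) = h**2
T(A, P) = 10 - P (T(A, P) = 8 + (2 - P) = 10 - P)
T(-5, -5)*K(-50) = (10 - 1*(-5))*(-50)**2 = (10 + 5)*2500 = 15*2500 = 37500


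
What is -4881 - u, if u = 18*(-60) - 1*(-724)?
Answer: -4525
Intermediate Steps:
u = -356 (u = -1080 + 724 = -356)
-4881 - u = -4881 - 1*(-356) = -4881 + 356 = -4525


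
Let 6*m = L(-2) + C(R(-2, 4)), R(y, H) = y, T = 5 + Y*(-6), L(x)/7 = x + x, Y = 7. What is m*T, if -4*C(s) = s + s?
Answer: 333/2 ≈ 166.50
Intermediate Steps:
L(x) = 14*x (L(x) = 7*(x + x) = 7*(2*x) = 14*x)
T = -37 (T = 5 + 7*(-6) = 5 - 42 = -37)
C(s) = -s/2 (C(s) = -(s + s)/4 = -s/2)
m = -9/2 (m = (14*(-2) - ½*(-2))/6 = (-28 + 1)/6 = (⅙)*(-27) = -9/2 ≈ -4.5000)
m*T = -9/2*(-37) = 333/2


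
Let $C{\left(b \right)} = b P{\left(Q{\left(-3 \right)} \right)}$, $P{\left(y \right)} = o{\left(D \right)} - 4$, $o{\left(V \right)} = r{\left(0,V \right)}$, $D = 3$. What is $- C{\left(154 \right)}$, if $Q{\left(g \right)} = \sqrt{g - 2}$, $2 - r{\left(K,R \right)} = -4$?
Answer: $-308$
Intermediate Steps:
$r{\left(K,R \right)} = 6$ ($r{\left(K,R \right)} = 2 - -4 = 2 + 4 = 6$)
$Q{\left(g \right)} = \sqrt{-2 + g}$
$o{\left(V \right)} = 6$
$P{\left(y \right)} = 2$ ($P{\left(y \right)} = 6 - 4 = 2$)
$C{\left(b \right)} = 2 b$ ($C{\left(b \right)} = b 2 = 2 b$)
$- C{\left(154 \right)} = - 2 \cdot 154 = \left(-1\right) 308 = -308$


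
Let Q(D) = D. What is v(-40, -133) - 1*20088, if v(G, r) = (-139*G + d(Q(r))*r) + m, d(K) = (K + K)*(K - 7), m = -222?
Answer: -4967670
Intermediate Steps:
d(K) = 2*K*(-7 + K) (d(K) = (2*K)*(-7 + K) = 2*K*(-7 + K))
v(G, r) = -222 - 139*G + 2*r²*(-7 + r) (v(G, r) = (-139*G + (2*r*(-7 + r))*r) - 222 = (-139*G + 2*r²*(-7 + r)) - 222 = -222 - 139*G + 2*r²*(-7 + r))
v(-40, -133) - 1*20088 = (-222 - 139*(-40) + 2*(-133)²*(-7 - 133)) - 1*20088 = (-222 + 5560 + 2*17689*(-140)) - 20088 = (-222 + 5560 - 4952920) - 20088 = -4947582 - 20088 = -4967670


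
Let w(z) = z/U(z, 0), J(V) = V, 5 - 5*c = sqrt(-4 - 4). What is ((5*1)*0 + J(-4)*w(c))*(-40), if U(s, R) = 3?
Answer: 160/3 - 64*I*sqrt(2)/3 ≈ 53.333 - 30.17*I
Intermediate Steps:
c = 1 - 2*I*sqrt(2)/5 (c = 1 - sqrt(-4 - 4)/5 = 1 - 2*I*sqrt(2)/5 ≈ 1.0 - 0.56569*I)
w(z) = z/3
((5*1)*0 + J(-4)*w(c))*(-40) = ((5*1)*0 - 4*(1 - 2*I*sqrt(2)/5)/3)*(-40) = (5*0 - 4*(1/3 - 2*I*sqrt(2)/15))*(-40) = (0 + (-4/3 + 8*I*sqrt(2)/15))*(-40) = (-4/3 + 8*I*sqrt(2)/15)*(-40) = 160/3 - 64*I*sqrt(2)/3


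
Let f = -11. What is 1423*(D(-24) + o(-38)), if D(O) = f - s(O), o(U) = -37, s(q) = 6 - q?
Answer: -110994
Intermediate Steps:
D(O) = -17 + O (D(O) = -11 - (6 - O) = -11 + (-6 + O) = -17 + O)
1423*(D(-24) + o(-38)) = 1423*((-17 - 24) - 37) = 1423*(-41 - 37) = 1423*(-78) = -110994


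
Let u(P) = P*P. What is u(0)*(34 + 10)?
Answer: 0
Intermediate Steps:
u(P) = P²
u(0)*(34 + 10) = 0²*(34 + 10) = 0*44 = 0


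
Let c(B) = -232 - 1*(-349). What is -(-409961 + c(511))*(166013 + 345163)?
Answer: 209502416544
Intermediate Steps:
c(B) = 117 (c(B) = -232 + 349 = 117)
-(-409961 + c(511))*(166013 + 345163) = -(-409961 + 117)*(166013 + 345163) = -(-409844)*511176 = -1*(-209502416544) = 209502416544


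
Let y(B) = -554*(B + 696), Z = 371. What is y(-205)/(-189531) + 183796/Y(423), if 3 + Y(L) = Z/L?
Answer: -7367488757188/85099419 ≈ -86575.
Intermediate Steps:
y(B) = -385584 - 554*B (y(B) = -554*(696 + B) = -385584 - 554*B)
Y(L) = -3 + 371/L
y(-205)/(-189531) + 183796/Y(423) = (-385584 - 554*(-205))/(-189531) + 183796/(-3 + 371/423) = (-385584 + 113570)*(-1/189531) + 183796/(-3 + 371*(1/423)) = -272014*(-1/189531) + 183796/(-3 + 371/423) = 272014/189531 + 183796/(-898/423) = 272014/189531 + 183796*(-423/898) = 272014/189531 - 38872854/449 = -7367488757188/85099419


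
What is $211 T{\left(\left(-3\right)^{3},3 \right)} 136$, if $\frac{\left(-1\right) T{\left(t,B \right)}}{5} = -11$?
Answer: $1578280$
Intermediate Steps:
$T{\left(t,B \right)} = 55$ ($T{\left(t,B \right)} = \left(-5\right) \left(-11\right) = 55$)
$211 T{\left(\left(-3\right)^{3},3 \right)} 136 = 211 \cdot 55 \cdot 136 = 11605 \cdot 136 = 1578280$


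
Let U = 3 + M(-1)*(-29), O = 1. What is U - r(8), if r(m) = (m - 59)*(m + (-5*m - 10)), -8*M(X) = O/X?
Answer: -17141/8 ≈ -2142.6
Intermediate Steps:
M(X) = -1/(8*X)
U = -5/8 (U = 3 - 1/8/(-1)*(-29) = 3 - 1/8*(-1)*(-29) = 3 + (1/8)*(-29) = 3 - 29/8 = -5/8 ≈ -0.62500)
r(m) = (-59 + m)*(-10 - 4*m) (r(m) = (-59 + m)*(m + (-10 - 5*m)) = (-59 + m)*(-10 - 4*m))
U - r(8) = -5/8 - (590 - 4*8**2 + 226*8) = -5/8 - (590 - 4*64 + 1808) = -5/8 - (590 - 256 + 1808) = -5/8 - 1*2142 = -5/8 - 2142 = -17141/8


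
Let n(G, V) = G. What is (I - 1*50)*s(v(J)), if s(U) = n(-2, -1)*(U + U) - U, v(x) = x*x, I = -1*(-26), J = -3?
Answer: 1080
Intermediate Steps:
I = 26
v(x) = x**2
s(U) = -5*U (s(U) = -2*(U + U) - U = -4*U - U = -5*U)
(I - 1*50)*s(v(J)) = (26 - 1*50)*(-5*(-3)**2) = (26 - 50)*(-5*9) = -24*(-45) = 1080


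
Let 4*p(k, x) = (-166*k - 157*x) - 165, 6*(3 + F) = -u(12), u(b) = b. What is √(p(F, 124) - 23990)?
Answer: I*√114763/2 ≈ 169.38*I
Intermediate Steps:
F = -5 (F = -3 + (-1*12)/6 = -3 + (⅙)*(-12) = -3 - 2 = -5)
p(k, x) = -165/4 - 157*x/4 - 83*k/2 (p(k, x) = ((-166*k - 157*x) - 165)/4 = (-165 - 166*k - 157*x)/4 = -165/4 - 157*x/4 - 83*k/2)
√(p(F, 124) - 23990) = √((-165/4 - 157/4*124 - 83/2*(-5)) - 23990) = √((-165/4 - 4867 + 415/2) - 23990) = √(-18803/4 - 23990) = √(-114763/4) = I*√114763/2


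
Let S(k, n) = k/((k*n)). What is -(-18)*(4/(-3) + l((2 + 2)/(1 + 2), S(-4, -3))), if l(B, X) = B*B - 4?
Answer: -64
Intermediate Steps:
S(k, n) = 1/n (S(k, n) = k*(1/(k*n)) = 1/n)
l(B, X) = -4 + B² (l(B, X) = B² - 4 = -4 + B²)
-(-18)*(4/(-3) + l((2 + 2)/(1 + 2), S(-4, -3))) = -(-18)*(4/(-3) + (-4 + ((2 + 2)/(1 + 2))²)) = -(-18)*(4*(-⅓) + (-4 + (4/3)²)) = -(-18)*(-4/3 + (-4 + (4*(⅓))²)) = -(-18)*(-4/3 + (-4 + (4/3)²)) = -(-18)*(-4/3 + (-4 + 16/9)) = -(-18)*(-4/3 - 20/9) = -(-18)*(-32)/9 = -9*64/9 = -64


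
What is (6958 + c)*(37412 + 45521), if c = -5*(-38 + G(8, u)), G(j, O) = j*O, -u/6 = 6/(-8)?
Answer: 577877144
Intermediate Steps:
u = 9/2 (u = -36/(-8) = -36*(-1)/8 = -6*(-¾) = 9/2 ≈ 4.5000)
G(j, O) = O*j
c = 10 (c = -5*(-38 + (9/2)*8) = -5*(-38 + 36) = -5*(-2) = 10)
(6958 + c)*(37412 + 45521) = (6958 + 10)*(37412 + 45521) = 6968*82933 = 577877144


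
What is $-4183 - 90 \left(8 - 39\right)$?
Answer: $-1393$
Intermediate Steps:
$-4183 - 90 \left(8 - 39\right) = -4183 - -2790 = -4183 + 2790 = -1393$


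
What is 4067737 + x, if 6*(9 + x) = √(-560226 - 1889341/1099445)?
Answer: 4067728 + I*√677191673844129395/6596670 ≈ 4.0677e+6 + 124.75*I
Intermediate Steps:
x = -9 + I*√677191673844129395/6596670 (x = -9 + √(-560226 - 1889341/1099445)/6 = -9 + √(-615939563911/1099445)/6 = -9 + (I*√677191673844129395/1099445)/6 = -9 + I*√677191673844129395/6596670 ≈ -9.0 + 124.75*I)
4067737 + x = 4067737 + (-9 + I*√677191673844129395/6596670) = 4067728 + I*√677191673844129395/6596670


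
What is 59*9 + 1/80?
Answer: 42481/80 ≈ 531.01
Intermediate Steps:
59*9 + 1/80 = 531 + 1/80 = 42481/80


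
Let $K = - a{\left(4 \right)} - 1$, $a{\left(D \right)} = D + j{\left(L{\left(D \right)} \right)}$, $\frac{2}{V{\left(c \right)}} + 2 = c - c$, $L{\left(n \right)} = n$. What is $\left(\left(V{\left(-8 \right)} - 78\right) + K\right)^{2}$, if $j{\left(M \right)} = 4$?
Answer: $7744$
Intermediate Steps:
$V{\left(c \right)} = -1$ ($V{\left(c \right)} = \frac{2}{-2 + \left(c - c\right)} = \frac{2}{-2 + 0} = \frac{2}{-2} = 2 \left(- \frac{1}{2}\right) = -1$)
$a{\left(D \right)} = 4 + D$ ($a{\left(D \right)} = D + 4 = 4 + D$)
$K = -9$ ($K = - (4 + 4) - 1 = \left(-1\right) 8 - 1 = -8 - 1 = -9$)
$\left(\left(V{\left(-8 \right)} - 78\right) + K\right)^{2} = \left(\left(-1 - 78\right) - 9\right)^{2} = \left(-79 - 9\right)^{2} = \left(-88\right)^{2} = 7744$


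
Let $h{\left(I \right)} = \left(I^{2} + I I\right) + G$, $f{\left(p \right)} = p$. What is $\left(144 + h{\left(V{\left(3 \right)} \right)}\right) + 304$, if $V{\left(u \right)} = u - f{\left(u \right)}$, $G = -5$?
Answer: $443$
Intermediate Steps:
$V{\left(u \right)} = 0$ ($V{\left(u \right)} = u - u = 0$)
$h{\left(I \right)} = -5 + 2 I^{2}$ ($h{\left(I \right)} = \left(I^{2} + I I\right) - 5 = \left(I^{2} + I^{2}\right) - 5 = 2 I^{2} - 5 = -5 + 2 I^{2}$)
$\left(144 + h{\left(V{\left(3 \right)} \right)}\right) + 304 = \left(144 - \left(5 - 2 \cdot 0^{2}\right)\right) + 304 = \left(144 + \left(-5 + 2 \cdot 0\right)\right) + 304 = \left(144 + \left(-5 + 0\right)\right) + 304 = \left(144 - 5\right) + 304 = 139 + 304 = 443$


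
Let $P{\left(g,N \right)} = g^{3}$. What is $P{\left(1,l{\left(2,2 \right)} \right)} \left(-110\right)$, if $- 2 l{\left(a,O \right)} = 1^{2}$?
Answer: $-110$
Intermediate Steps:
$l{\left(a,O \right)} = - \frac{1}{2}$ ($l{\left(a,O \right)} = - \frac{1^{2}}{2} = \left(- \frac{1}{2}\right) 1 = - \frac{1}{2}$)
$P{\left(1,l{\left(2,2 \right)} \right)} \left(-110\right) = 1^{3} \left(-110\right) = 1 \left(-110\right) = -110$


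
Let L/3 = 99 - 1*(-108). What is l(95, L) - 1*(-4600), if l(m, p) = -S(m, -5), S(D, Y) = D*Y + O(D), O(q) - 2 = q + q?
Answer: 4883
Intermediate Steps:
O(q) = 2 + 2*q (O(q) = 2 + (q + q) = 2 + 2*q)
L = 621 (L = 3*(99 - 1*(-108)) = 3*(99 + 108) = 3*207 = 621)
S(D, Y) = 2 + 2*D + D*Y (S(D, Y) = D*Y + (2 + 2*D) = 2 + 2*D + D*Y)
l(m, p) = -2 + 3*m (l(m, p) = -(2 + 2*m + m*(-5)) = -(2 + 2*m - 5*m) = -(2 - 3*m) = -2 + 3*m)
l(95, L) - 1*(-4600) = (-2 + 3*95) - 1*(-4600) = (-2 + 285) + 4600 = 283 + 4600 = 4883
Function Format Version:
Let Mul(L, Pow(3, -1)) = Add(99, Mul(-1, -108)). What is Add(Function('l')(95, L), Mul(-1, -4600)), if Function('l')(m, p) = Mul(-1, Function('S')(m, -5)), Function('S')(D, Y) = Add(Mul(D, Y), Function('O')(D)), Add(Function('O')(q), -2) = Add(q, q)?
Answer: 4883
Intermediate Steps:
Function('O')(q) = Add(2, Mul(2, q)) (Function('O')(q) = Add(2, Add(q, q)) = Add(2, Mul(2, q)))
L = 621 (L = Mul(3, Add(99, Mul(-1, -108))) = Mul(3, Add(99, 108)) = Mul(3, 207) = 621)
Function('S')(D, Y) = Add(2, Mul(2, D), Mul(D, Y)) (Function('S')(D, Y) = Add(Mul(D, Y), Add(2, Mul(2, D))) = Add(2, Mul(2, D), Mul(D, Y)))
Function('l')(m, p) = Add(-2, Mul(3, m)) (Function('l')(m, p) = Mul(-1, Add(2, Mul(2, m), Mul(m, -5))) = Mul(-1, Add(2, Mul(2, m), Mul(-5, m))) = Mul(-1, Add(2, Mul(-3, m))) = Add(-2, Mul(3, m)))
Add(Function('l')(95, L), Mul(-1, -4600)) = Add(Add(-2, Mul(3, 95)), Mul(-1, -4600)) = Add(Add(-2, 285), 4600) = Add(283, 4600) = 4883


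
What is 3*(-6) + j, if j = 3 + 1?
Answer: -14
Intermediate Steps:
j = 4
3*(-6) + j = 3*(-6) + 4 = -18 + 4 = -14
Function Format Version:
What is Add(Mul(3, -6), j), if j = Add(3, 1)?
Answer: -14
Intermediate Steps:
j = 4
Add(Mul(3, -6), j) = Add(Mul(3, -6), 4) = Add(-18, 4) = -14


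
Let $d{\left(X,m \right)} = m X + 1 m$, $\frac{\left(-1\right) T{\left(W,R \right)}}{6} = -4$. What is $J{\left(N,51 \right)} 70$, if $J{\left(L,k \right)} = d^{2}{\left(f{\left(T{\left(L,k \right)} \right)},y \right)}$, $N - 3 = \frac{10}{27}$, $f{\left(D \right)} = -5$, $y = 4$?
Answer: $17920$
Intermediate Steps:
$T{\left(W,R \right)} = 24$ ($T{\left(W,R \right)} = \left(-6\right) \left(-4\right) = 24$)
$d{\left(X,m \right)} = m + X m$ ($d{\left(X,m \right)} = X m + m = m + X m$)
$N = \frac{91}{27}$ ($N = 3 + \frac{10}{27} = \frac{91}{27} \approx 3.3704$)
$J{\left(L,k \right)} = 256$ ($J{\left(L,k \right)} = \left(4 \left(1 - 5\right)\right)^{2} = \left(4 \left(-4\right)\right)^{2} = \left(-16\right)^{2} = 256$)
$J{\left(N,51 \right)} 70 = 256 \cdot 70 = 17920$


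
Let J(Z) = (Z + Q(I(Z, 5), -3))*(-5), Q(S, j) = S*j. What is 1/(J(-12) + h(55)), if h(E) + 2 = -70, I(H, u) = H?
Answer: -1/192 ≈ -0.0052083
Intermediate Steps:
h(E) = -72 (h(E) = -2 - 70 = -72)
J(Z) = 10*Z (J(Z) = (Z + Z*(-3))*(-5) = (Z - 3*Z)*(-5) = -2*Z*(-5) = 10*Z)
1/(J(-12) + h(55)) = 1/(10*(-12) - 72) = 1/(-120 - 72) = 1/(-192) = -1/192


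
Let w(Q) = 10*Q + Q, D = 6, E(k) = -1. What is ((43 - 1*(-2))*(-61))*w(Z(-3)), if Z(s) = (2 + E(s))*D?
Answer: -181170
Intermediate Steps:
Z(s) = 6 (Z(s) = (2 - 1)*6 = 1*6 = 6)
w(Q) = 11*Q
((43 - 1*(-2))*(-61))*w(Z(-3)) = ((43 - 1*(-2))*(-61))*(11*6) = ((43 + 2)*(-61))*66 = (45*(-61))*66 = -2745*66 = -181170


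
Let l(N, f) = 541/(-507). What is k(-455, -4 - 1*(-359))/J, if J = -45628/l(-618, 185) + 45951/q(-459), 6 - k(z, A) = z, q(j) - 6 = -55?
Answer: 12220649/1108676913 ≈ 0.011023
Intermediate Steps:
q(j) = -49 (q(j) = 6 - 55 = -49)
k(z, A) = 6 - z
l(N, f) = -541/507 (l(N, f) = 541*(-1/507) = -541/507)
J = 1108676913/26509 (J = -45628/(-541/507) + 45951/(-49) = -45628*(-507/541) + 45951*(-1/49) = 23133396/541 - 45951/49 = 1108676913/26509 ≈ 41823.)
k(-455, -4 - 1*(-359))/J = (6 - 1*(-455))/(1108676913/26509) = (6 + 455)*(26509/1108676913) = 461*(26509/1108676913) = 12220649/1108676913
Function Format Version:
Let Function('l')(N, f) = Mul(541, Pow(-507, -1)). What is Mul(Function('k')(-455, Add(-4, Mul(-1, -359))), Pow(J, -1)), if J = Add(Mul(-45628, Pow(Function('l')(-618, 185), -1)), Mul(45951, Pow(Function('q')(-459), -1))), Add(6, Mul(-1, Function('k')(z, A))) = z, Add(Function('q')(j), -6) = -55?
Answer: Rational(12220649, 1108676913) ≈ 0.011023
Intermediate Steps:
Function('q')(j) = -49 (Function('q')(j) = Add(6, -55) = -49)
Function('k')(z, A) = Add(6, Mul(-1, z))
Function('l')(N, f) = Rational(-541, 507) (Function('l')(N, f) = Mul(541, Rational(-1, 507)) = Rational(-541, 507))
J = Rational(1108676913, 26509) (J = Add(Mul(-45628, Pow(Rational(-541, 507), -1)), Mul(45951, Pow(-49, -1))) = Add(Mul(-45628, Rational(-507, 541)), Mul(45951, Rational(-1, 49))) = Add(Rational(23133396, 541), Rational(-45951, 49)) = Rational(1108676913, 26509) ≈ 41823.)
Mul(Function('k')(-455, Add(-4, Mul(-1, -359))), Pow(J, -1)) = Mul(Add(6, Mul(-1, -455)), Pow(Rational(1108676913, 26509), -1)) = Mul(Add(6, 455), Rational(26509, 1108676913)) = Mul(461, Rational(26509, 1108676913)) = Rational(12220649, 1108676913)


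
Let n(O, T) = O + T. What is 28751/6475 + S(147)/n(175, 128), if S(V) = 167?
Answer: 9792878/1961925 ≈ 4.9915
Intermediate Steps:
28751/6475 + S(147)/n(175, 128) = 28751/6475 + 167/(175 + 128) = 28751*(1/6475) + 167/303 = 28751/6475 + 167*(1/303) = 28751/6475 + 167/303 = 9792878/1961925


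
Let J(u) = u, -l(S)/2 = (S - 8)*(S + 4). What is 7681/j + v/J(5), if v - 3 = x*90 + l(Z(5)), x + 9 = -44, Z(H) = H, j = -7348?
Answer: -34669529/36740 ≈ -943.65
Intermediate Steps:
l(S) = -2*(-8 + S)*(4 + S) (l(S) = -2*(S - 8)*(S + 4) = -2*(-8 + S)*(4 + S))
x = -53 (x = -9 - 44 = -53)
v = -4713 (v = 3 + (-53*90 + (64 - 2*5² + 8*5)) = 3 + (-4770 + (64 - 2*25 + 40)) = 3 + (-4770 + (64 - 50 + 40)) = 3 + (-4770 + 54) = 3 - 4716 = -4713)
7681/j + v/J(5) = 7681/(-7348) - 4713/5 = 7681*(-1/7348) - 4713*⅕ = -7681/7348 - 4713/5 = -34669529/36740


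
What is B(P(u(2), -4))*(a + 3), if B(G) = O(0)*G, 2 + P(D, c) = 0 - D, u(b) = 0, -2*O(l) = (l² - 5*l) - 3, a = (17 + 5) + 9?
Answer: -102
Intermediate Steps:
a = 31 (a = 22 + 9 = 31)
O(l) = 3/2 - l²/2 + 5*l/2 (O(l) = -((l² - 5*l) - 3)/2 = -(-3 + l² - 5*l)/2 = 3/2 - l²/2 + 5*l/2)
P(D, c) = -2 - D (P(D, c) = -2 + (0 - D) = -2 - D)
B(G) = 3*G/2 (B(G) = (3/2 - ½*0² + (5/2)*0)*G = (3/2 - ½*0 + 0)*G = (3/2 + 0 + 0)*G = 3*G/2)
B(P(u(2), -4))*(a + 3) = (3*(-2 - 1*0)/2)*(31 + 3) = (3*(-2 + 0)/2)*34 = ((3/2)*(-2))*34 = -3*34 = -102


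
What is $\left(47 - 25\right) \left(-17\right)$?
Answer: $-374$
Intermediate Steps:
$\left(47 - 25\right) \left(-17\right) = 22 \left(-17\right) = -374$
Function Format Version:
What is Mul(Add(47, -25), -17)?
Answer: -374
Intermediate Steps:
Mul(Add(47, -25), -17) = Mul(22, -17) = -374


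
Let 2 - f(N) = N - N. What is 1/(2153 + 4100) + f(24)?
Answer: 12507/6253 ≈ 2.0002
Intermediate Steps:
f(N) = 2 (f(N) = 2 - (N - N) = 2 - 1*0 = 2 + 0 = 2)
1/(2153 + 4100) + f(24) = 1/(2153 + 4100) + 2 = 1/6253 + 2 = 12507/6253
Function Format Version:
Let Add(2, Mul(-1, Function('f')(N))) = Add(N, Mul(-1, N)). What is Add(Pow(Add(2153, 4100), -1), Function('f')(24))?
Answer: Rational(12507, 6253) ≈ 2.0002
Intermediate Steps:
Function('f')(N) = 2 (Function('f')(N) = Add(2, Mul(-1, Add(N, Mul(-1, N)))) = Add(2, Mul(-1, 0)) = Add(2, 0) = 2)
Add(Pow(Add(2153, 4100), -1), Function('f')(24)) = Add(Pow(Add(2153, 4100), -1), 2) = Add(Pow(6253, -1), 2) = Add(Rational(1, 6253), 2) = Rational(12507, 6253)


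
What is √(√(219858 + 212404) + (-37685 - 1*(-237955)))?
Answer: √(200270 + √432262) ≈ 448.25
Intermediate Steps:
√(√(219858 + 212404) + (-37685 - 1*(-237955))) = √(√432262 + (-37685 + 237955)) = √(√432262 + 200270) = √(200270 + √432262)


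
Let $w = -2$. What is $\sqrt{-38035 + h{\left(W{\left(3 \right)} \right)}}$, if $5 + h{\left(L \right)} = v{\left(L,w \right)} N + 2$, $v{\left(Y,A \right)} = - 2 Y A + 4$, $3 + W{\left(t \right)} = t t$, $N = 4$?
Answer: $21 i \sqrt{86} \approx 194.75 i$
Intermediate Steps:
$W{\left(t \right)} = -3 + t^{2}$ ($W{\left(t \right)} = -3 + t t = -3 + t^{2}$)
$v{\left(Y,A \right)} = 4 - 2 A Y$ ($v{\left(Y,A \right)} = - 2 A Y + 4 = 4 - 2 A Y$)
$h{\left(L \right)} = 13 + 16 L$ ($h{\left(L \right)} = -5 + \left(\left(4 - - 4 L\right) 4 + 2\right) = -5 + \left(\left(4 + 4 L\right) 4 + 2\right) = -5 + \left(\left(16 + 16 L\right) + 2\right) = -5 + \left(18 + 16 L\right) = 13 + 16 L$)
$\sqrt{-38035 + h{\left(W{\left(3 \right)} \right)}} = \sqrt{-38035 + \left(13 + 16 \left(-3 + 3^{2}\right)\right)} = \sqrt{-38035 + \left(13 + 16 \left(-3 + 9\right)\right)} = \sqrt{-38035 + \left(13 + 16 \cdot 6\right)} = \sqrt{-38035 + \left(13 + 96\right)} = \sqrt{-38035 + 109} = \sqrt{-37926} = 21 i \sqrt{86}$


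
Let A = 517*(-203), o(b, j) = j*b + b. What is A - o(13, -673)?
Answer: -96215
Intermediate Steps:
o(b, j) = b + b*j (o(b, j) = b*j + b = b + b*j)
A = -104951
A - o(13, -673) = -104951 - 13*(1 - 673) = -104951 - 13*(-672) = -104951 - 1*(-8736) = -104951 + 8736 = -96215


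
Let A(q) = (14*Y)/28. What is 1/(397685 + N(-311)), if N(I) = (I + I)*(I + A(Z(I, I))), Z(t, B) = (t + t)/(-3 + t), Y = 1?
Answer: 1/590816 ≈ 1.6926e-6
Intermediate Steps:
Z(t, B) = 2*t/(-3 + t) (Z(t, B) = (2*t)/(-3 + t) = 2*t/(-3 + t))
A(q) = ½ (A(q) = (14*1)/28 = 14*(1/28) = ½)
N(I) = 2*I*(½ + I) (N(I) = (I + I)*(I + ½) = (2*I)*(½ + I) = 2*I*(½ + I))
1/(397685 + N(-311)) = 1/(397685 - 311*(1 + 2*(-311))) = 1/(397685 - 311*(1 - 622)) = 1/(397685 - 311*(-621)) = 1/(397685 + 193131) = 1/590816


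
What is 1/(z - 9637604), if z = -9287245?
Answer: -1/18924849 ≈ -5.2841e-8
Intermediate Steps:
1/(z - 9637604) = 1/(-9287245 - 9637604) = 1/(-18924849) = -1/18924849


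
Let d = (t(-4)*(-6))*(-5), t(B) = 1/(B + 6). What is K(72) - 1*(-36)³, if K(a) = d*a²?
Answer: 124416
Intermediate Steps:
t(B) = 1/(6 + B)
d = 15 (d = (-6/(6 - 4))*(-5) = (-6/2)*(-5) = ((½)*(-6))*(-5) = -3*(-5) = 15)
K(a) = 15*a²
K(72) - 1*(-36)³ = 15*72² - 1*(-36)³ = 15*5184 - 1*(-46656) = 77760 + 46656 = 124416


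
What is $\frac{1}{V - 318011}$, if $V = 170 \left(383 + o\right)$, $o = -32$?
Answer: $- \frac{1}{258341} \approx -3.8709 \cdot 10^{-6}$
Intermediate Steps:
$V = 59670$ ($V = 170 \left(383 - 32\right) = 170 \cdot 351 = 59670$)
$\frac{1}{V - 318011} = \frac{1}{59670 - 318011} = \frac{1}{-258341} = - \frac{1}{258341}$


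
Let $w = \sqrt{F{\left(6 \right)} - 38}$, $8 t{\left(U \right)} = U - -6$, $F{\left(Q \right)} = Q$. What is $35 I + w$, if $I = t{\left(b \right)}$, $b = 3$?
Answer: $\frac{315}{8} + 4 i \sqrt{2} \approx 39.375 + 5.6569 i$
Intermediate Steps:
$t{\left(U \right)} = \frac{3}{4} + \frac{U}{8}$ ($t{\left(U \right)} = \frac{U - -6}{8} = \frac{U + 6}{8} = \frac{6 + U}{8} = \frac{3}{4} + \frac{U}{8}$)
$w = 4 i \sqrt{2}$ ($w = \sqrt{6 - 38} = \sqrt{-32} = 4 i \sqrt{2} \approx 5.6569 i$)
$I = \frac{9}{8}$ ($I = \frac{3}{4} + \frac{1}{8} \cdot 3 = \frac{3}{4} + \frac{3}{8} = \frac{9}{8} \approx 1.125$)
$35 I + w = 35 \cdot \frac{9}{8} + 4 i \sqrt{2} = \frac{315}{8} + 4 i \sqrt{2}$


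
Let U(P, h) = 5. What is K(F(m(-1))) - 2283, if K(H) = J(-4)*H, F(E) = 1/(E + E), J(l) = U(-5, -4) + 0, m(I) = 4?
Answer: -18259/8 ≈ -2282.4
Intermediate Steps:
J(l) = 5 (J(l) = 5 + 0 = 5)
F(E) = 1/(2*E)
K(H) = 5*H
K(F(m(-1))) - 2283 = 5*((1/2)/4) - 2283 = 5*((1/2)*(1/4)) - 2283 = 5*(1/8) - 2283 = 5/8 - 2283 = -18259/8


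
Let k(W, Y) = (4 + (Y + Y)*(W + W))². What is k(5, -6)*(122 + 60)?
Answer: 2448992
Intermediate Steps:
k(W, Y) = (4 + 4*W*Y)² (k(W, Y) = (4 + (2*Y)*(2*W))² = (4 + 4*W*Y)²)
k(5, -6)*(122 + 60) = (16*(1 + 5*(-6))²)*(122 + 60) = (16*(1 - 30)²)*182 = (16*(-29)²)*182 = (16*841)*182 = 13456*182 = 2448992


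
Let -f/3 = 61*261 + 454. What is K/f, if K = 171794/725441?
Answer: -171794/35637289125 ≈ -4.8206e-6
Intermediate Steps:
K = 171794/725441 (K = 171794*(1/725441) = 171794/725441 ≈ 0.23681)
f = -49125 (f = -3*(61*261 + 454) = -3*(15921 + 454) = -3*16375 = -49125)
K/f = (171794/725441)/(-49125) = (171794/725441)*(-1/49125) = -171794/35637289125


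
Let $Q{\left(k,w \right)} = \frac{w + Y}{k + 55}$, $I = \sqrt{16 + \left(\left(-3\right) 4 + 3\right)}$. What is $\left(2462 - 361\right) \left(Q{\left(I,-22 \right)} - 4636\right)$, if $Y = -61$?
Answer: $- \frac{29405623313}{3018} + \frac{174383 \sqrt{7}}{3018} \approx -9.7433 \cdot 10^{6}$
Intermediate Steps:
$I = \sqrt{7}$ ($I = \sqrt{16 + \left(-12 + 3\right)} = \sqrt{16 - 9} = \sqrt{7} \approx 2.6458$)
$Q{\left(k,w \right)} = \frac{-61 + w}{55 + k}$ ($Q{\left(k,w \right)} = \frac{w - 61}{k + 55} = \frac{-61 + w}{55 + k}$)
$\left(2462 - 361\right) \left(Q{\left(I,-22 \right)} - 4636\right) = \left(2462 - 361\right) \left(\frac{-61 - 22}{55 + \sqrt{7}} - 4636\right) = 2101 \left(\frac{1}{55 + \sqrt{7}} \left(-83\right) - 4636\right) = 2101 \left(- \frac{83}{55 + \sqrt{7}} - 4636\right) = 2101 \left(-4636 - \frac{83}{55 + \sqrt{7}}\right) = -9740236 - \frac{174383}{55 + \sqrt{7}}$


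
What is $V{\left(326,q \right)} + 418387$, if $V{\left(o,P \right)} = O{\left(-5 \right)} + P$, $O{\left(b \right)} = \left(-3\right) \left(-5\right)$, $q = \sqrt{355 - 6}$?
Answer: $418402 + \sqrt{349} \approx 4.1842 \cdot 10^{5}$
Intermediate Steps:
$q = \sqrt{349} \approx 18.682$
$O{\left(b \right)} = 15$
$V{\left(o,P \right)} = 15 + P$
$V{\left(326,q \right)} + 418387 = \left(15 + \sqrt{349}\right) + 418387 = 418402 + \sqrt{349}$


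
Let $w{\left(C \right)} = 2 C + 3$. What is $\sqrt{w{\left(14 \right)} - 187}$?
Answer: $2 i \sqrt{39} \approx 12.49 i$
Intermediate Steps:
$w{\left(C \right)} = 3 + 2 C$
$\sqrt{w{\left(14 \right)} - 187} = \sqrt{\left(3 + 2 \cdot 14\right) - 187} = \sqrt{\left(3 + 28\right) - 187} = \sqrt{31 - 187} = \sqrt{-156} = 2 i \sqrt{39}$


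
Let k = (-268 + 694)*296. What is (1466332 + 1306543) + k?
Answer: 2898971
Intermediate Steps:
k = 126096 (k = 426*296 = 126096)
(1466332 + 1306543) + k = (1466332 + 1306543) + 126096 = 2772875 + 126096 = 2898971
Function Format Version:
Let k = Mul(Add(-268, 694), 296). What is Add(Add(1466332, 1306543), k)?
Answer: 2898971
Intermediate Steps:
k = 126096 (k = Mul(426, 296) = 126096)
Add(Add(1466332, 1306543), k) = Add(Add(1466332, 1306543), 126096) = Add(2772875, 126096) = 2898971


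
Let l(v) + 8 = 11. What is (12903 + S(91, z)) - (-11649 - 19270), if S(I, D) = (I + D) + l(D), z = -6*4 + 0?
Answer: 43892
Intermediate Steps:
l(v) = 3 (l(v) = -8 + 11 = 3)
z = -24 (z = -24 + 0 = -24)
S(I, D) = 3 + D + I (S(I, D) = (I + D) + 3 = (D + I) + 3 = 3 + D + I)
(12903 + S(91, z)) - (-11649 - 19270) = (12903 + (3 - 24 + 91)) - (-11649 - 19270) = (12903 + 70) - 1*(-30919) = 12973 + 30919 = 43892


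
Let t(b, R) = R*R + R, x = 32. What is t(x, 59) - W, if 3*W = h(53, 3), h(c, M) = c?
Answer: 10567/3 ≈ 3522.3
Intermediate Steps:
W = 53/3 (W = (1/3)*53 = 53/3 ≈ 17.667)
t(b, R) = R + R**2 (t(b, R) = R**2 + R = R + R**2)
t(x, 59) - W = 59*(1 + 59) - 1*53/3 = 59*60 - 53/3 = 3540 - 53/3 = 10567/3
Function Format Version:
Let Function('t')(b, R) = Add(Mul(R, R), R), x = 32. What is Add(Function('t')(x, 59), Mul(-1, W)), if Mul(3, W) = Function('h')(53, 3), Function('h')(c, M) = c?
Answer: Rational(10567, 3) ≈ 3522.3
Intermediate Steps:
W = Rational(53, 3) (W = Mul(Rational(1, 3), 53) = Rational(53, 3) ≈ 17.667)
Function('t')(b, R) = Add(R, Pow(R, 2)) (Function('t')(b, R) = Add(Pow(R, 2), R) = Add(R, Pow(R, 2)))
Add(Function('t')(x, 59), Mul(-1, W)) = Add(Mul(59, Add(1, 59)), Mul(-1, Rational(53, 3))) = Add(Mul(59, 60), Rational(-53, 3)) = Add(3540, Rational(-53, 3)) = Rational(10567, 3)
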